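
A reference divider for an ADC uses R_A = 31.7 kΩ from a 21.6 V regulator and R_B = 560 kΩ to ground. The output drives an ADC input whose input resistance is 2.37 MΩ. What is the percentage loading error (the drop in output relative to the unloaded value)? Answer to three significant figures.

1.25 %

The divider's output (Thévenin) resistance is R_A‖R_B = 30.00 kΩ.
Fractional drop under load = R_th/(R_th + R_L) = 30.00 / (30.00 + 2370) = 0.01250.
So the output falls by 1.25 %.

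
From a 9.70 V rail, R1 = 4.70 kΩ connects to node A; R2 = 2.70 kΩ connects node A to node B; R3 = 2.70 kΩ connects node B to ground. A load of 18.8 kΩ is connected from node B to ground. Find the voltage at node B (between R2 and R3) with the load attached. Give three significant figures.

V ≈ 2.35 V

At node B, R3 is in parallel with the load: R3‖R_L = 2.361 kΩ.
Below node A the resistance is R2 + (R3‖R_L) = 5.061 kΩ, so V_A = 9.70 × 5.061/9.761 = 5.029 V.
Then V_B = V_A × (R3‖R_L)/(R2 + R3‖R_L) = 5.029 × 2.361/5.061 = 2.35 V.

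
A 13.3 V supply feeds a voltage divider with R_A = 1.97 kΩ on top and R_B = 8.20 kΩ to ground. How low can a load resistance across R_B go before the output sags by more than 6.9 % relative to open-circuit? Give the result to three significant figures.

Output resistance R_th = R_A‖R_B = (1.97 × 8.20)/10.17 = 1.588 kΩ.
The fractional drop is R_th/(R_th + R_L); requiring this ≤ 0.0690 gives R_L ≥ R_th(1/0.0690 − 1) = 1.588 × 13.49 = 21.4 kΩ.

R_L(min) ≈ 21.4 kΩ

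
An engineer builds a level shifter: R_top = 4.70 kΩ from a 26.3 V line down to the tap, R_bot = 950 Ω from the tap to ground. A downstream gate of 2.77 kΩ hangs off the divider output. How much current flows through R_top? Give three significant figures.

I ≈ 4.86 mA

R_bot‖R_L = 707.4 Ω, so the source sees R_top + R_bot‖R_L = 5407 Ω.
I = 26.3 V / 5407 Ω = 4.86 mA.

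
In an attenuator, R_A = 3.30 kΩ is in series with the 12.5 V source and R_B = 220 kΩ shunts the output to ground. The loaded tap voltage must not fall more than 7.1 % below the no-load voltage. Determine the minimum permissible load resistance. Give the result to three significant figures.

R_L(min) ≈ 42.5 kΩ

Output resistance R_th = R_A‖R_B = (3.30 × 220)/223.3 = 3.251 kΩ.
The fractional drop is R_th/(R_th + R_L); requiring this ≤ 0.0710 gives R_L ≥ R_th(1/0.0710 − 1) = 3.251 × 13.08 = 42.5 kΩ.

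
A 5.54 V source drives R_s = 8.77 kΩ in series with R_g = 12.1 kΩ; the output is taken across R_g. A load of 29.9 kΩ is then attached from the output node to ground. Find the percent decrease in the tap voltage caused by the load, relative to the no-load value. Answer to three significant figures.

14.5 %

The divider's output (Thévenin) resistance is R_s‖R_g = 5.085 kΩ.
Fractional drop under load = R_th/(R_th + R_L) = 5.085 / (5.085 + 29.9) = 0.1453.
So the output falls by 14.5 %.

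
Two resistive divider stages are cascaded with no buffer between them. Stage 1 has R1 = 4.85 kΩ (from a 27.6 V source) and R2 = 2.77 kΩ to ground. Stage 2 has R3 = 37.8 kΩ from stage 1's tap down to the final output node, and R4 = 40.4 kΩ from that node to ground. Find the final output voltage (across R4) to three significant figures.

V_out ≈ 5.07 V

Stage 2 presents R3+R4 = 78.20 kΩ as a load on stage 1's tap.
Stage 1's lower leg becomes R2‖(R3+R4) = 2.675 kΩ, so V_mid = 27.6 × 2.675/7.525 = 9.812 V.
Stage 2 is itself unloaded: V_out = V_mid × R4/(R3+R4) = 9.812 × 40.4/78.20 = 5.07 V.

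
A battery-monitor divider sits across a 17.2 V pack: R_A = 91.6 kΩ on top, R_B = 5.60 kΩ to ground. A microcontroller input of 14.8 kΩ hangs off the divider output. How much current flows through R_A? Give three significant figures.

R_B‖R_L = 4.063 kΩ, so the source sees R_A + R_B‖R_L = 95.66 kΩ.
I = 17.2 V / 95.66 kΩ = 0.180 mA.

I ≈ 0.180 mA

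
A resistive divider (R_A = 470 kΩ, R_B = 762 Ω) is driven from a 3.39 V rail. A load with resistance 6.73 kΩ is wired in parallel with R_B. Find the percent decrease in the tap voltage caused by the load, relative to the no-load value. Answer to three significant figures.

10.2 %

The divider's output (Thévenin) resistance is R_A‖R_B = 760.8 Ω.
Fractional drop under load = R_th/(R_th + R_L) = 760.8 / (760.8 + 6730) = 0.1016.
So the output falls by 10.2 %.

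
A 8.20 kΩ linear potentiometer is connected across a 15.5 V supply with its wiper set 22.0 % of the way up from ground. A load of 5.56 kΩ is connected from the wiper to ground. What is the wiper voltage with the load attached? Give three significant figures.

V ≈ 2.72 V

The wiper splits the pot into (1−α)R = 6.396 kΩ above and αR = 1.804 kΩ below.
Lower section ‖ load = 1.362 kΩ.
V_wiper = 15.5 × 1.362/(6.396 + 1.362) = 2.72 V.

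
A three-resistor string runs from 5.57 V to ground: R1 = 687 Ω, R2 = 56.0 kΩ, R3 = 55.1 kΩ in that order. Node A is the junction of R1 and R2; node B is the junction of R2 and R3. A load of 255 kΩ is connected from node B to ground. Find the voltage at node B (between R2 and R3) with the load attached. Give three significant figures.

At node B, R3 is in parallel with the load: R3‖R_L = 45310 Ω.
Below node A the resistance is R2 + (R3‖R_L) = 101300 Ω, so V_A = 5.57 × 101300/102000 = 5.532 V.
Then V_B = V_A × (R3‖R_L)/(R2 + R3‖R_L) = 5.532 × 45310/101300 = 2.47 V.

V ≈ 2.47 V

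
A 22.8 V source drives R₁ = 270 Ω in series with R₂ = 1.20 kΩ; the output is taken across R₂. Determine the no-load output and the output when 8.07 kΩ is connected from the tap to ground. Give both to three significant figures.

Unloaded: 18.6 V; loaded: 18.1 V

Open-circuit: V = 22.8 × 1200/(270 + 1200) = 18.6 V.
With the load, R₂ becomes R₂‖R_L = 1045 Ω, so V = 22.8 × 1045/1315 = 18.1 V.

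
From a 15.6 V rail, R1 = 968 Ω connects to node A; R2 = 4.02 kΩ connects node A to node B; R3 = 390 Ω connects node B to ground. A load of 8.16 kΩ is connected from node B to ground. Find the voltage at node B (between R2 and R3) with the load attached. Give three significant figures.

At node B, R3 is in parallel with the load: R3‖R_L = 372.2 Ω.
Below node A the resistance is R2 + (R3‖R_L) = 4392 Ω, so V_A = 15.6 × 4392/5360 = 12.78 V.
Then V_B = V_A × (R3‖R_L)/(R2 + R3‖R_L) = 12.78 × 372.2/4392 = 1.08 V.

V ≈ 1.08 V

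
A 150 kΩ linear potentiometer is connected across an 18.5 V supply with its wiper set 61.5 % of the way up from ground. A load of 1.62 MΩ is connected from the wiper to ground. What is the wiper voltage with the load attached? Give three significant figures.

The wiper splits the pot into (1−α)R = 57.75 kΩ above and αR = 92.25 kΩ below.
Lower section ‖ load = 87.28 kΩ.
V_wiper = 18.5 × 87.28/(57.75 + 87.28) = 11.1 V.

V ≈ 11.1 V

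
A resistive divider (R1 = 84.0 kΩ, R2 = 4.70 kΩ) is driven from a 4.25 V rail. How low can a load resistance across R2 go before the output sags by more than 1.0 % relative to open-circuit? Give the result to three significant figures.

Output resistance R_th = R1‖R2 = (84.0 × 4.70)/88.70 = 4.451 kΩ.
The fractional drop is R_th/(R_th + R_L); requiring this ≤ 0.0100 gives R_L ≥ R_th(1/0.0100 − 1) = 4.451 × 99.00 = 441 kΩ.

R_L(min) ≈ 441 kΩ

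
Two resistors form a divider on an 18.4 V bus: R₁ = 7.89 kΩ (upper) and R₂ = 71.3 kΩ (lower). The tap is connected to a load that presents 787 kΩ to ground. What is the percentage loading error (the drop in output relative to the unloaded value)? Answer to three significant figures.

The divider's output (Thévenin) resistance is R₁‖R₂ = 7.104 kΩ.
Fractional drop under load = R_th/(R_th + R_L) = 7.104 / (7.104 + 787) = 0.008946.
So the output falls by 0.895 %.

0.895 %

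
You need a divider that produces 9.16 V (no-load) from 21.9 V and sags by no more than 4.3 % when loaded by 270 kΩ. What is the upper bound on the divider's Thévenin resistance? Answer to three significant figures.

Loading drop = R_th/(R_th + R_L) ≤ 0.0430, so R_th ≤ R_L · ε/(1−ε) = 270 kΩ × 0.0430/0.9570 = 12.1 kΩ.
(Any R1, R2 with R2/(R1+R2) = 0.418 and R1‖R2 ≤ 12.1 kΩ will meet the spec.)

R_th ≤ 12.1 kΩ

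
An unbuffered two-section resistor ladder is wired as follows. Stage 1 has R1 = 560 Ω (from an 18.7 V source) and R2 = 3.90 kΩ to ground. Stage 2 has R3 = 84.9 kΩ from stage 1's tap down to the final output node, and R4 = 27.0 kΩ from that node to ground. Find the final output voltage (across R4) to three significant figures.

Stage 2 presents R3+R4 = 111900 Ω as a load on stage 1's tap.
Stage 1's lower leg becomes R2‖(R3+R4) = 3769 Ω, so V_mid = 18.7 × 3769/4329 = 16.28 V.
Stage 2 is itself unloaded: V_out = V_mid × R4/(R3+R4) = 16.28 × 27000/111900 = 3.93 V.

V_out ≈ 3.93 V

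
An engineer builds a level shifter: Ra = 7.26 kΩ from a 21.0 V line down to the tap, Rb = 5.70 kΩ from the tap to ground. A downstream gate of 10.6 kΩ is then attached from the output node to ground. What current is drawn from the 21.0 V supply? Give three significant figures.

I ≈ 1.91 mA

Rb‖R_L = 3.707 kΩ, so the source sees Ra + Rb‖R_L = 10.97 kΩ.
I = 21.0 V / 10.97 kΩ = 1.91 mA.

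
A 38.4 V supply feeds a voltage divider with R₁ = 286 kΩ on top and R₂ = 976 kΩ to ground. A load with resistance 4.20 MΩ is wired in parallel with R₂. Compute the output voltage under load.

V_out ≈ 28.2 V

The load sits in parallel with R₂: R₂‖R_L = (976 × 4200) / (976 + 4200) = 792.0 kΩ.
V_out = 38.4 × 792.0 / (286 + 792.0) = 38.4 × 792.0/1078 = 28.2 V.
(Unloaded it would have been 29.7 V.)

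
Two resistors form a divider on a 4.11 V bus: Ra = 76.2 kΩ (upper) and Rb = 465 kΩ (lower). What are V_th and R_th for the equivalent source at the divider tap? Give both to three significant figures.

V_th = 3.53 V, R_th = 65.5 kΩ

V_th is the open-circuit tap voltage: 4.11 × 465/(76.2 + 465) = 3.53 V.
With the supply zeroed, Ra and Rb appear in parallel from the tap: R_th = Ra‖Rb = (76.2 × 465)/541.2 = 65.5 kΩ.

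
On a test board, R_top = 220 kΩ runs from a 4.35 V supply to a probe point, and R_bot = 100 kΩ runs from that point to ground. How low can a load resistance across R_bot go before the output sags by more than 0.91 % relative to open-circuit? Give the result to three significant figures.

Output resistance R_th = R_top‖R_bot = (220 × 100)/320.0 = 68.75 kΩ.
The fractional drop is R_th/(R_th + R_L); requiring this ≤ 0.00910 gives R_L ≥ R_th(1/0.00910 − 1) = 68.75 × 108.9 = 7.49 MΩ.

R_L(min) ≈ 7.49 MΩ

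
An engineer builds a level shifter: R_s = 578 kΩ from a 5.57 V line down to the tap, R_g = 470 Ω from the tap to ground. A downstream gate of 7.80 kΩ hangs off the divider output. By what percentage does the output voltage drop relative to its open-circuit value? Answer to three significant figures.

5.68 %

The divider's output (Thévenin) resistance is R_s‖R_g = 469.6 Ω.
Fractional drop under load = R_th/(R_th + R_L) = 469.6 / (469.6 + 7800) = 0.05679.
So the output falls by 5.68 %.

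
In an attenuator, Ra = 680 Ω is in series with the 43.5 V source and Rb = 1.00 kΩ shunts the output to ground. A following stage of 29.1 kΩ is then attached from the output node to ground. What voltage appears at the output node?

V_out ≈ 25.5 V

The load sits in parallel with Rb: Rb‖R_L = (1000 × 29100) / (1000 + 29100) = 966.8 Ω.
V_out = 43.5 × 966.8 / (680 + 966.8) = 43.5 × 966.8/1647 = 25.5 V.
(Unloaded it would have been 25.9 V.)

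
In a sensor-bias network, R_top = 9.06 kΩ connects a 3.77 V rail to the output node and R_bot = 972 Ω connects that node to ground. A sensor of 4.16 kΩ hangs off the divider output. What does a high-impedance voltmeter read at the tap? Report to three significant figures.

The load sits in parallel with R_bot: R_bot‖R_L = (972 × 4160) / (972 + 4160) = 787.9 Ω.
V_out = 3.77 × 787.9 / (9060 + 787.9) = 3.77 × 787.9/9848 = 0.302 V.
(Unloaded it would have been 0.365 V.)

V_out ≈ 0.302 V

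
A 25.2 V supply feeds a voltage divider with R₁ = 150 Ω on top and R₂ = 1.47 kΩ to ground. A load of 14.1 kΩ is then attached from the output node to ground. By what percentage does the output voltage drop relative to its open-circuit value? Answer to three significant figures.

The divider's output (Thévenin) resistance is R₁‖R₂ = 136.1 Ω.
Fractional drop under load = R_th/(R_th + R_L) = 136.1 / (136.1 + 14100) = 0.009561.
So the output falls by 0.956 %.

0.956 %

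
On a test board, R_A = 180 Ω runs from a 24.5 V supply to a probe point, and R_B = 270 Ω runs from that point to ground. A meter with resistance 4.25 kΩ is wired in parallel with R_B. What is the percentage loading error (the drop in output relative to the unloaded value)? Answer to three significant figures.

2.48 %

The divider's output (Thévenin) resistance is R_A‖R_B = 108.0 Ω.
Fractional drop under load = R_th/(R_th + R_L) = 108.0 / (108.0 + 4250) = 0.02478.
So the output falls by 2.48 %.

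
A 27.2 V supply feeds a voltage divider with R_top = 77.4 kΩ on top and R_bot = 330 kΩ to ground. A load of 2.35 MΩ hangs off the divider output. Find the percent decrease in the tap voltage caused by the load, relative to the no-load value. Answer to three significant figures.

The divider's output (Thévenin) resistance is R_top‖R_bot = 62.70 kΩ.
Fractional drop under load = R_th/(R_th + R_L) = 62.70 / (62.70 + 2350) = 0.02599.
So the output falls by 2.60 %.

2.60 %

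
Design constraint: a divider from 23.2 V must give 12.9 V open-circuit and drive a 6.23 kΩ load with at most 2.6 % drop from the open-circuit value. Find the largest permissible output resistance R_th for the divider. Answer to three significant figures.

R_th ≤ 166 Ω

Loading drop = R_th/(R_th + R_L) ≤ 0.0260, so R_th ≤ R_L · ε/(1−ε) = 6.23 kΩ × 0.0260/0.9740 = 166 Ω.
(Any R1, R2 with R2/(R1+R2) = 0.556 and R1‖R2 ≤ 166 Ω will meet the spec.)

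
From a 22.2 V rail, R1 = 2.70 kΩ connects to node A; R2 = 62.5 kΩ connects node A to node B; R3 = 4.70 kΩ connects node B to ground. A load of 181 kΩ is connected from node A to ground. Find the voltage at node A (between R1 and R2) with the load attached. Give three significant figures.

Below node A the series string R2+R3 = 67.20 kΩ sits in parallel with the 181 kΩ load: 49.01 kΩ.
V_A = 22.2 × 49.01/(2.70 + 49.01) = 21.0 V.

V ≈ 21.0 V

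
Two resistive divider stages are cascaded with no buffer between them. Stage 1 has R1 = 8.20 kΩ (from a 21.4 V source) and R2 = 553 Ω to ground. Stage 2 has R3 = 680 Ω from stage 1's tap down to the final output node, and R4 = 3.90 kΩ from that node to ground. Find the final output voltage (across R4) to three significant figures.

V_out ≈ 1.03 V

Stage 2 presents R3+R4 = 4580 Ω as a load on stage 1's tap.
Stage 1's lower leg becomes R2‖(R3+R4) = 493.4 Ω, so V_mid = 21.4 × 493.4/8693 = 1.215 V.
Stage 2 is itself unloaded: V_out = V_mid × R4/(R3+R4) = 1.215 × 3900/4580 = 1.03 V.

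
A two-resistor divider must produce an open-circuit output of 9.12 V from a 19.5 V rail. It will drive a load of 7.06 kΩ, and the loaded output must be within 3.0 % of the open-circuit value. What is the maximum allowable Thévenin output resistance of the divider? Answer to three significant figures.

R_th ≤ 218 Ω

Loading drop = R_th/(R_th + R_L) ≤ 0.0300, so R_th ≤ R_L · ε/(1−ε) = 7.06 kΩ × 0.0300/0.9700 = 218 Ω.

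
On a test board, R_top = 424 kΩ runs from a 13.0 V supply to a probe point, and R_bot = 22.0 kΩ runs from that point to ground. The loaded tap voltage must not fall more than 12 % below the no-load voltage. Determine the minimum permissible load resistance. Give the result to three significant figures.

Output resistance R_th = R_top‖R_bot = (424 × 22.0)/446.0 = 20.91 kΩ.
The fractional drop is R_th/(R_th + R_L); requiring this ≤ 0.120 gives R_L ≥ R_th(1/0.120 − 1) = 20.91 × 7.333 = 153 kΩ.

R_L(min) ≈ 153 kΩ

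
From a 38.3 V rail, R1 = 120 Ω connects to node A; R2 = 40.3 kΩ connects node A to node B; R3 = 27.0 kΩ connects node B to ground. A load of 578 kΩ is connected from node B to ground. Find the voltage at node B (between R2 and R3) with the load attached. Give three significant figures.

At node B, R3 is in parallel with the load: R3‖R_L = 25800 Ω.
Below node A the resistance is R2 + (R3‖R_L) = 66100 Ω, so V_A = 38.3 × 66100/66220 = 38.23 V.
Then V_B = V_A × (R3‖R_L)/(R2 + R3‖R_L) = 38.23 × 25800/66100 = 14.9 V.

V ≈ 14.9 V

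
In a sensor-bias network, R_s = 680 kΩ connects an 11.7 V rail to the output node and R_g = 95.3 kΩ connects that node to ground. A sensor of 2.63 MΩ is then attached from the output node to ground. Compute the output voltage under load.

The load sits in parallel with R_g: R_g‖R_L = (95.3 × 2630) / (95.3 + 2630) = 91.97 kΩ.
V_out = 11.7 × 91.97 / (680 + 91.97) = 11.7 × 91.97/772.0 = 1.39 V.

V_out ≈ 1.39 V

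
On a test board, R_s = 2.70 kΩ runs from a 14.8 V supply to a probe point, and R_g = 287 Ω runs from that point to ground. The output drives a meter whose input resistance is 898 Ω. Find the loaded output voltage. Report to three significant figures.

V_out ≈ 1.10 V

The load sits in parallel with R_g: R_g‖R_L = (287 × 898) / (287 + 898) = 217.5 Ω.
V_out = 14.8 × 217.5 / (2700 + 217.5) = 14.8 × 217.5/2917 = 1.10 V.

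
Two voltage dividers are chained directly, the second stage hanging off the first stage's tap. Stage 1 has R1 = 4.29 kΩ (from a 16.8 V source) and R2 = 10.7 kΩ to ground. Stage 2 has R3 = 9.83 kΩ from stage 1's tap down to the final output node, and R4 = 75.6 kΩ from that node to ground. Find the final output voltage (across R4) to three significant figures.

V_out ≈ 10.2 V

Stage 2 presents R3+R4 = 85.43 kΩ as a load on stage 1's tap.
Stage 1's lower leg becomes R2‖(R3+R4) = 9.509 kΩ, so V_mid = 16.8 × 9.509/13.80 = 11.58 V.
Stage 2 is itself unloaded: V_out = V_mid × R4/(R3+R4) = 11.58 × 75.6/85.43 = 10.2 V.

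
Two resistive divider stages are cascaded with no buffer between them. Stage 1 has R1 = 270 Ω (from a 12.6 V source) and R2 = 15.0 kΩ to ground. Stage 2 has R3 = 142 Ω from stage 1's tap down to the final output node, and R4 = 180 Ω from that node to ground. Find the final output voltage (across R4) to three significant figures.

Stage 2 presents R3+R4 = 322.0 Ω as a load on stage 1's tap.
Stage 1's lower leg becomes R2‖(R3+R4) = 315.2 Ω, so V_mid = 12.6 × 315.2/585.2 = 6.787 V.
Stage 2 is itself unloaded: V_out = V_mid × R4/(R3+R4) = 6.787 × 180/322.0 = 3.79 V.

V_out ≈ 3.79 V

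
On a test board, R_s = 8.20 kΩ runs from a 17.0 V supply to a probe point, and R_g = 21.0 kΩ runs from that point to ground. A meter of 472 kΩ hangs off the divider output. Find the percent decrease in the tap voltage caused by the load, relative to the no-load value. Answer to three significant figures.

1.23 %

The divider's output (Thévenin) resistance is R_s‖R_g = 5.897 kΩ.
Fractional drop under load = R_th/(R_th + R_L) = 5.897 / (5.897 + 472) = 0.01234.
So the output falls by 1.23 %.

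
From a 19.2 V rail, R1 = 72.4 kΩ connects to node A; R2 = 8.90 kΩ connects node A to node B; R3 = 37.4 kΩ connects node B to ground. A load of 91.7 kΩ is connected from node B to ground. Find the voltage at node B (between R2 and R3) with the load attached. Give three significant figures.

V ≈ 4.73 V

At node B, R3 is in parallel with the load: R3‖R_L = 26.57 kΩ.
Below node A the resistance is R2 + (R3‖R_L) = 35.47 kΩ, so V_A = 19.2 × 35.47/107.9 = 6.313 V.
Then V_B = V_A × (R3‖R_L)/(R2 + R3‖R_L) = 6.313 × 26.57/35.47 = 4.73 V.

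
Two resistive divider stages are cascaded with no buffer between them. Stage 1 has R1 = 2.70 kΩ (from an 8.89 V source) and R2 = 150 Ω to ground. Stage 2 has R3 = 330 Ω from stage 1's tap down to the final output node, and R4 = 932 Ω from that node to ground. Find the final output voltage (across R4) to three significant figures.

Stage 2 presents R3+R4 = 1262 Ω as a load on stage 1's tap.
Stage 1's lower leg becomes R2‖(R3+R4) = 134.1 Ω, so V_mid = 8.89 × 134.1/2834 = 0.4205 V.
Stage 2 is itself unloaded: V_out = V_mid × R4/(R3+R4) = 0.4205 × 932/1262 = 0.311 V.

V_out ≈ 0.311 V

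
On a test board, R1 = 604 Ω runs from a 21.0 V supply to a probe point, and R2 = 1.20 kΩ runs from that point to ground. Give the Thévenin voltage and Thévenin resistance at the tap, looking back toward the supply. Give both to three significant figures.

V_th is the open-circuit tap voltage: 21.0 × 1200/(604 + 1200) = 14.0 V.
With the supply zeroed, R1 and R2 appear in parallel from the tap: R_th = R1‖R2 = (604 × 1200)/1804 = 402 Ω.

V_th = 14.0 V, R_th = 402 Ω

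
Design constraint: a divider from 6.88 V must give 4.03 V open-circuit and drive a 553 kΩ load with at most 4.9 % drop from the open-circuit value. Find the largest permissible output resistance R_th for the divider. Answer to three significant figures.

Loading drop = R_th/(R_th + R_L) ≤ 0.0490, so R_th ≤ R_L · ε/(1−ε) = 553 kΩ × 0.0490/0.9510 = 28.5 kΩ.
(Any R1, R2 with R2/(R1+R2) = 0.586 and R1‖R2 ≤ 28.5 kΩ will meet the spec.)

R_th ≤ 28.5 kΩ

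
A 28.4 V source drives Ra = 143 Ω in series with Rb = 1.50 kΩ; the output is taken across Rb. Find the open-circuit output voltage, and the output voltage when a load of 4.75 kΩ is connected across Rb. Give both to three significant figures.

Open-circuit: V = 28.4 × 1500/(143 + 1500) = 25.9 V.
With the load, Rb becomes Rb‖R_L = 1140 Ω, so V = 28.4 × 1140/1283 = 25.2 V.

Unloaded: 25.9 V; loaded: 25.2 V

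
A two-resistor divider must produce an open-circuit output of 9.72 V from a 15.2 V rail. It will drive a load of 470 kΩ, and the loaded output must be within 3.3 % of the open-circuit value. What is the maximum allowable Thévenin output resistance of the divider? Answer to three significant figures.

R_th ≤ 16.0 kΩ

Loading drop = R_th/(R_th + R_L) ≤ 0.0330, so R_th ≤ R_L · ε/(1−ε) = 470 kΩ × 0.0330/0.9670 = 16.0 kΩ.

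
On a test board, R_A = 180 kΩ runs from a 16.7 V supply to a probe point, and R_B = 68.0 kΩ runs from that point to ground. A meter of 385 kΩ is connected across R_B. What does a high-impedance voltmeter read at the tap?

The load sits in parallel with R_B: R_B‖R_L = (68.0 × 385) / (68.0 + 385) = 57.79 kΩ.
V_out = 16.7 × 57.79 / (180 + 57.79) = 16.7 × 57.79/237.8 = 4.06 V.
(Unloaded it would have been 4.58 V.)

V_out ≈ 4.06 V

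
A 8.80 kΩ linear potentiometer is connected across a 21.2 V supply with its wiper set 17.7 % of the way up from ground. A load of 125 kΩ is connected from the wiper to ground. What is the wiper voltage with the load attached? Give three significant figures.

The wiper splits the pot into (1−α)R = 7.242 kΩ above and αR = 1.558 kΩ below.
Lower section ‖ load = 1.538 kΩ.
V_wiper = 21.2 × 1.538/(7.242 + 1.538) = 3.71 V.

V ≈ 3.71 V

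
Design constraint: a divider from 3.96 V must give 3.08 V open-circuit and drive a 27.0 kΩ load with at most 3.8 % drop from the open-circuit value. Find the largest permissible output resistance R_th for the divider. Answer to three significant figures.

R_th ≤ 1.07 kΩ

Loading drop = R_th/(R_th + R_L) ≤ 0.0380, so R_th ≤ R_L · ε/(1−ε) = 27.0 kΩ × 0.0380/0.9620 = 1.07 kΩ.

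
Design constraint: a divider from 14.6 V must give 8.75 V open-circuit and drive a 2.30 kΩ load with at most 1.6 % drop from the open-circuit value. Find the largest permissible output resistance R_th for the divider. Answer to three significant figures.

Loading drop = R_th/(R_th + R_L) ≤ 0.0160, so R_th ≤ R_L · ε/(1−ε) = 2.30 kΩ × 0.0160/0.9840 = 37.4 Ω.

R_th ≤ 37.4 Ω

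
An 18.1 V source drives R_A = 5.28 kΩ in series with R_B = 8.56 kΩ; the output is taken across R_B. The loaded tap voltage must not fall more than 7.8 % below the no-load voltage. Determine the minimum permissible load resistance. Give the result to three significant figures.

Output resistance R_th = R_A‖R_B = (5.28 × 8.56)/13.84 = 3.266 kΩ.
The fractional drop is R_th/(R_th + R_L); requiring this ≤ 0.0780 gives R_L ≥ R_th(1/0.0780 − 1) = 3.266 × 11.82 = 38.6 kΩ.

R_L(min) ≈ 38.6 kΩ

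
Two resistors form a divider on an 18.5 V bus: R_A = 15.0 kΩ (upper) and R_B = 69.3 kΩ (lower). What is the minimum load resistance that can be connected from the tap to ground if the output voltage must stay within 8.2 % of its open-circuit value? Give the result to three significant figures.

R_L(min) ≈ 138 kΩ

Output resistance R_th = R_A‖R_B = (15.0 × 69.3)/84.30 = 12.33 kΩ.
The fractional drop is R_th/(R_th + R_L); requiring this ≤ 0.0820 gives R_L ≥ R_th(1/0.0820 − 1) = 12.33 × 11.20 = 138 kΩ.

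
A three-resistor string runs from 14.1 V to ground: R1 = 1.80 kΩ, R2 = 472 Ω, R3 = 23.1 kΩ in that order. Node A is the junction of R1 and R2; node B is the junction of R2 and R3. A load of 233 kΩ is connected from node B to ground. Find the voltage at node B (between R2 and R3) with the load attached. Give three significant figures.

V ≈ 12.7 V

At node B, R3 is in parallel with the load: R3‖R_L = 21020 Ω.
Below node A the resistance is R2 + (R3‖R_L) = 21490 Ω, so V_A = 14.1 × 21490/23290 = 13.01 V.
Then V_B = V_A × (R3‖R_L)/(R2 + R3‖R_L) = 13.01 × 21020/21490 = 12.7 V.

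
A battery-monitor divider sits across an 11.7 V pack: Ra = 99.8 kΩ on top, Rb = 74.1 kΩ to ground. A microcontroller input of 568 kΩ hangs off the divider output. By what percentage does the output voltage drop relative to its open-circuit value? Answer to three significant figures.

6.97 %

The divider's output (Thévenin) resistance is Ra‖Rb = 42.53 kΩ.
Fractional drop under load = R_th/(R_th + R_L) = 42.53 / (42.53 + 568) = 0.06965.
So the output falls by 6.97 %.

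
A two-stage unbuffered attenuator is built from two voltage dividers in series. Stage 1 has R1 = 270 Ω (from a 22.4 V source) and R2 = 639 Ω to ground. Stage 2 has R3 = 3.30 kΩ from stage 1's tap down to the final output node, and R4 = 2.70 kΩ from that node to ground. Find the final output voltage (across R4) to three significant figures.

Stage 2 presents R3+R4 = 6000 Ω as a load on stage 1's tap.
Stage 1's lower leg becomes R2‖(R3+R4) = 577.5 Ω, so V_mid = 22.4 × 577.5/847.5 = 15.26 V.
Stage 2 is itself unloaded: V_out = V_mid × R4/(R3+R4) = 15.26 × 2700/6000 = 6.87 V.

V_out ≈ 6.87 V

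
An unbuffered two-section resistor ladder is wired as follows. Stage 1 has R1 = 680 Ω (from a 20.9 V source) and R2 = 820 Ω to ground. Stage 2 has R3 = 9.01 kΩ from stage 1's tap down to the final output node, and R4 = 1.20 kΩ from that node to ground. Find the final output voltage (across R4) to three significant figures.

Stage 2 presents R3+R4 = 10210 Ω as a load on stage 1's tap.
Stage 1's lower leg becomes R2‖(R3+R4) = 759.0 Ω, so V_mid = 20.9 × 759.0/1439 = 11.02 V.
Stage 2 is itself unloaded: V_out = V_mid × R4/(R3+R4) = 11.02 × 1200/10210 = 1.30 V.

V_out ≈ 1.30 V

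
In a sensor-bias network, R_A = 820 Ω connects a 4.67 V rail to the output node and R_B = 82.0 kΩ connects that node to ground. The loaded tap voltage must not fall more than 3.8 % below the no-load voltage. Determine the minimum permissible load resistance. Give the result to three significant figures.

R_L(min) ≈ 20.6 kΩ

Output resistance R_th = R_A‖R_B = (820 × 82000)/82820 = 811.9 Ω.
The fractional drop is R_th/(R_th + R_L); requiring this ≤ 0.0380 gives R_L ≥ R_th(1/0.0380 − 1) = 811.9 × 25.32 = 20.6 kΩ.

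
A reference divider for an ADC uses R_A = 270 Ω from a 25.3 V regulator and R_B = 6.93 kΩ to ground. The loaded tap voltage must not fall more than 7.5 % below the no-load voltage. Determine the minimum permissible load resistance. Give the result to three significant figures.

Output resistance R_th = R_A‖R_B = (270 × 6930)/7200 = 259.9 Ω.
The fractional drop is R_th/(R_th + R_L); requiring this ≤ 0.0750 gives R_L ≥ R_th(1/0.0750 − 1) = 259.9 × 12.33 = 3.21 kΩ.

R_L(min) ≈ 3.21 kΩ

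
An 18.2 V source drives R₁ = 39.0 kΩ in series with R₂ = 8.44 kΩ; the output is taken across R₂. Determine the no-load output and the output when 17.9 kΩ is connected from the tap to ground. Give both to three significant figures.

Open-circuit: V = 18.2 × 8.44/(39.0 + 8.44) = 3.24 V.
With the load, R₂ becomes R₂‖R_L = 5.736 kΩ, so V = 18.2 × 5.736/44.74 = 2.33 V.

Unloaded: 3.24 V; loaded: 2.33 V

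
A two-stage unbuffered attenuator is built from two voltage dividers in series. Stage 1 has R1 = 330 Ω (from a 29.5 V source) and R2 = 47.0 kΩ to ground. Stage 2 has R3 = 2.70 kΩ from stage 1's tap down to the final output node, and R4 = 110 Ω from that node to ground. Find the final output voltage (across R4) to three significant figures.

Stage 2 presents R3+R4 = 2810 Ω as a load on stage 1's tap.
Stage 1's lower leg becomes R2‖(R3+R4) = 2651 Ω, so V_mid = 29.5 × 2651/2981 = 26.23 V.
Stage 2 is itself unloaded: V_out = V_mid × R4/(R3+R4) = 26.23 × 110/2810 = 1.03 V.

V_out ≈ 1.03 V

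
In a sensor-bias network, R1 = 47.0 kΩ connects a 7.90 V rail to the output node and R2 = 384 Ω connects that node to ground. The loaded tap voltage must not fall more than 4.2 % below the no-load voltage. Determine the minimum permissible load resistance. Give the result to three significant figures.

R_L(min) ≈ 8.69 kΩ

Output resistance R_th = R1‖R2 = (47000 × 384)/47380 = 380.9 Ω.
The fractional drop is R_th/(R_th + R_L); requiring this ≤ 0.0420 gives R_L ≥ R_th(1/0.0420 − 1) = 380.9 × 22.81 = 8.69 kΩ.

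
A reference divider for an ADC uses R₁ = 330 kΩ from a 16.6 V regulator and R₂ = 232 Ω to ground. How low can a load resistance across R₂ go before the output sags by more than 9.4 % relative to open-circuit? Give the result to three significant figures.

Output resistance R_th = R₁‖R₂ = (330000 × 232)/330200 = 231.8 Ω.
The fractional drop is R_th/(R_th + R_L); requiring this ≤ 0.0940 gives R_L ≥ R_th(1/0.0940 − 1) = 231.8 × 9.638 = 2.23 kΩ.

R_L(min) ≈ 2.23 kΩ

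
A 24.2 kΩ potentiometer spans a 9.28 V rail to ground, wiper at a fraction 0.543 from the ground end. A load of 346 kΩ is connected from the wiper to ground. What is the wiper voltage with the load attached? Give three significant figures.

V ≈ 4.95 V

The wiper splits the pot into (1−α)R = 11.06 kΩ above and αR = 13.14 kΩ below.
Lower section ‖ load = 12.66 kΩ.
V_wiper = 9.28 × 12.66/(11.06 + 12.66) = 4.95 V.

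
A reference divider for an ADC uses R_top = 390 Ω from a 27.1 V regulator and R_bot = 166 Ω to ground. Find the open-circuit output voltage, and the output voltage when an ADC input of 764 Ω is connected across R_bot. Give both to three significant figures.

Open-circuit: V = 27.1 × 166/(390 + 166) = 8.09 V.
With the load, R_bot becomes R_bot‖R_L = 136.4 Ω, so V = 27.1 × 136.4/526.4 = 7.02 V.

Unloaded: 8.09 V; loaded: 7.02 V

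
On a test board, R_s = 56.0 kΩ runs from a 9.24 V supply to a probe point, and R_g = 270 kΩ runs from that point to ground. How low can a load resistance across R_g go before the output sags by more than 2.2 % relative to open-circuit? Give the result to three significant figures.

R_L(min) ≈ 2.06 MΩ

Output resistance R_th = R_s‖R_g = (56.0 × 270)/326.0 = 46.38 kΩ.
The fractional drop is R_th/(R_th + R_L); requiring this ≤ 0.0220 gives R_L ≥ R_th(1/0.0220 − 1) = 46.38 × 44.45 = 2.06 MΩ.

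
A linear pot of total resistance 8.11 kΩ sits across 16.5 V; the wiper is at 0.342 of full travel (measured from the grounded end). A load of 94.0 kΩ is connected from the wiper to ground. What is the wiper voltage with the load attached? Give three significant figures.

The wiper splits the pot into (1−α)R = 5.336 kΩ above and αR = 2.774 kΩ below.
Lower section ‖ load = 2.694 kΩ.
V_wiper = 16.5 × 2.694/(5.336 + 2.694) = 5.54 V.

V ≈ 5.54 V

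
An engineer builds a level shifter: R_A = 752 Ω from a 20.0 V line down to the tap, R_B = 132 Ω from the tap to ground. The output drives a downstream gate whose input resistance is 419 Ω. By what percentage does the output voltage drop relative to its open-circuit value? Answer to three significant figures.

The divider's output (Thévenin) resistance is R_A‖R_B = 112.3 Ω.
Fractional drop under load = R_th/(R_th + R_L) = 112.3 / (112.3 + 419) = 0.2114.
So the output falls by 21.1 %.

21.1 %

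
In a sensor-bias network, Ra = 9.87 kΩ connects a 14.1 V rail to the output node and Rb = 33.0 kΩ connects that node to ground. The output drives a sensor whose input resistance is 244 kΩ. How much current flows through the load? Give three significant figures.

I_L ≈ 0.0431 mA

Rb‖R_L = 29.07 kΩ; V_out = 14.1 × 29.07/38.94 = 10.53 V.
I_L = V_out / R_L = 10.53 / 244 kΩ = 0.0431 mA.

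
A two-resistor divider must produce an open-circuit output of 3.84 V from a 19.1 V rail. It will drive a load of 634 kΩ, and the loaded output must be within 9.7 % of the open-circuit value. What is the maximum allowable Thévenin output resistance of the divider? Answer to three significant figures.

Loading drop = R_th/(R_th + R_L) ≤ 0.0970, so R_th ≤ R_L · ε/(1−ε) = 634 kΩ × 0.0970/0.9030 = 68.1 kΩ.
(Any R1, R2 with R2/(R1+R2) = 0.201 and R1‖R2 ≤ 68.1 kΩ will meet the spec.)

R_th ≤ 68.1 kΩ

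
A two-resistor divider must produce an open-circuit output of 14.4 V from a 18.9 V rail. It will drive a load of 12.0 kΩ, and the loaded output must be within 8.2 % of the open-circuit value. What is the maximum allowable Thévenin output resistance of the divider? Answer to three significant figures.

Loading drop = R_th/(R_th + R_L) ≤ 0.0820, so R_th ≤ R_L · ε/(1−ε) = 12.0 kΩ × 0.0820/0.9180 = 1.07 kΩ.

R_th ≤ 1.07 kΩ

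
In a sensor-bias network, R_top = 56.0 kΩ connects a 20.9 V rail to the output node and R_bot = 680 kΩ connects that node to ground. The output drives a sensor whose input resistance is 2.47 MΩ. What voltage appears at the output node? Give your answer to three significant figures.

The load sits in parallel with R_bot: R_bot‖R_L = (680 × 2470) / (680 + 2470) = 533.2 kΩ.
V_out = 20.9 × 533.2 / (56.0 + 533.2) = 20.9 × 533.2/589.2 = 18.9 V.

V_out ≈ 18.9 V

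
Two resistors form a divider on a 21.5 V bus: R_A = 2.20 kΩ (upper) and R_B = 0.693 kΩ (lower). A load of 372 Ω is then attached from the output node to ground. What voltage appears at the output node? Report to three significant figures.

V_out ≈ 2.13 V

The load sits in parallel with R_B: R_B‖R_L = (693 × 372) / (693 + 372) = 242.1 Ω.
V_out = 21.5 × 242.1 / (2200 + 242.1) = 21.5 × 242.1/2442 = 2.13 V.
(Unloaded it would have been 5.15 V.)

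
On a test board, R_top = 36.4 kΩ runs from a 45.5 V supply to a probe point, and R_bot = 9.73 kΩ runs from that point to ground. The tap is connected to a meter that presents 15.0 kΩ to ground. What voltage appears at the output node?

The load sits in parallel with R_bot: R_bot‖R_L = (9.73 × 15.0) / (9.73 + 15.0) = 5.902 kΩ.
V_out = 45.5 × 5.902 / (36.4 + 5.902) = 45.5 × 5.902/42.30 = 6.35 V.
(Unloaded it would have been 9.60 V.)

V_out ≈ 6.35 V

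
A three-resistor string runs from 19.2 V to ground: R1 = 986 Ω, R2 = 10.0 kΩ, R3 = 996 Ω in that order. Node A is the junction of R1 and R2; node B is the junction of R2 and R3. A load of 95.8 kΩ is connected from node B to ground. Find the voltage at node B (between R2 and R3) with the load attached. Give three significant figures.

V ≈ 1.58 V

At node B, R3 is in parallel with the load: R3‖R_L = 985.8 Ω.
Below node A the resistance is R2 + (R3‖R_L) = 10990 Ω, so V_A = 19.2 × 10990/11970 = 17.62 V.
Then V_B = V_A × (R3‖R_L)/(R2 + R3‖R_L) = 17.62 × 985.8/10990 = 1.58 V.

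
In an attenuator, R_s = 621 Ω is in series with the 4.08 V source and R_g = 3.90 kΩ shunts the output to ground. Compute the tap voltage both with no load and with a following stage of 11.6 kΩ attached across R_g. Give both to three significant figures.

Unloaded: 3.52 V; loaded: 3.36 V

Open-circuit: V = 4.08 × 3900/(621 + 3900) = 3.52 V.
With the load, R_g becomes R_g‖R_L = 2919 Ω, so V = 4.08 × 2919/3540 = 3.36 V.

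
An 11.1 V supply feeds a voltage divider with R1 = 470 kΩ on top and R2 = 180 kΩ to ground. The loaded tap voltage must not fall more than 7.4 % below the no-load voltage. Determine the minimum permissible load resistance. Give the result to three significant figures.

R_L(min) ≈ 1.63 MΩ

Output resistance R_th = R1‖R2 = (470 × 180)/650.0 = 130.2 kΩ.
The fractional drop is R_th/(R_th + R_L); requiring this ≤ 0.0740 gives R_L ≥ R_th(1/0.0740 − 1) = 130.2 × 12.51 = 1.63 MΩ.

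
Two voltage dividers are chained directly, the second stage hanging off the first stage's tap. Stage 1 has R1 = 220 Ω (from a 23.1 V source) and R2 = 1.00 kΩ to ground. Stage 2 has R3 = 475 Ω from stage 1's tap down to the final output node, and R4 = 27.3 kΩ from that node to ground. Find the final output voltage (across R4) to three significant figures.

V_out ≈ 18.5 V

Stage 2 presents R3+R4 = 27780 Ω as a load on stage 1's tap.
Stage 1's lower leg becomes R2‖(R3+R4) = 965.2 Ω, so V_mid = 23.1 × 965.2/1185 = 18.81 V.
Stage 2 is itself unloaded: V_out = V_mid × R4/(R3+R4) = 18.81 × 27300/27780 = 18.5 V.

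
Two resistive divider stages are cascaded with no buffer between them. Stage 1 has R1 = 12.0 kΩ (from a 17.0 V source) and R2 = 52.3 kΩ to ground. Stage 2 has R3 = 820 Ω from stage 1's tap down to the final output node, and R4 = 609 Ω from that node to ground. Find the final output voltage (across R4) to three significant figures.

Stage 2 presents R3+R4 = 1429 Ω as a load on stage 1's tap.
Stage 1's lower leg becomes R2‖(R3+R4) = 1391 Ω, so V_mid = 17.0 × 1391/13390 = 1.766 V.
Stage 2 is itself unloaded: V_out = V_mid × R4/(R3+R4) = 1.766 × 609/1429 = 0.753 V.

V_out ≈ 0.753 V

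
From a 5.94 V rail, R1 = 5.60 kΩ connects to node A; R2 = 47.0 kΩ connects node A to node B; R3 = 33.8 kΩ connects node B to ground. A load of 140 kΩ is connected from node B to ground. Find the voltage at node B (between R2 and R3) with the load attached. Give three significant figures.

At node B, R3 is in parallel with the load: R3‖R_L = 27.23 kΩ.
Below node A the resistance is R2 + (R3‖R_L) = 74.23 kΩ, so V_A = 5.94 × 74.23/79.83 = 5.523 V.
Then V_B = V_A × (R3‖R_L)/(R2 + R3‖R_L) = 5.523 × 27.23/74.23 = 2.03 V.

V ≈ 2.03 V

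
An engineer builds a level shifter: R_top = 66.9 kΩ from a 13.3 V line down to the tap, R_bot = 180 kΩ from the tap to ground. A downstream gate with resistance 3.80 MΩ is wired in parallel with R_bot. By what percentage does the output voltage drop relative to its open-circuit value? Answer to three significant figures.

1.27 %

The divider's output (Thévenin) resistance is R_top‖R_bot = 48.77 kΩ.
Fractional drop under load = R_th/(R_th + R_L) = 48.77 / (48.77 + 3800) = 0.01267.
So the output falls by 1.27 %.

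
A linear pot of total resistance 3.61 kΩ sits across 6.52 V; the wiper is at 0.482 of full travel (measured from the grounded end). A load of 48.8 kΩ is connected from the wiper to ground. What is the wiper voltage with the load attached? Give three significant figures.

The wiper splits the pot into (1−α)R = 1.870 kΩ above and αR = 1.740 kΩ below.
Lower section ‖ load = 1.680 kΩ.
V_wiper = 6.52 × 1.680/(1.870 + 1.680) = 3.09 V.

V ≈ 3.09 V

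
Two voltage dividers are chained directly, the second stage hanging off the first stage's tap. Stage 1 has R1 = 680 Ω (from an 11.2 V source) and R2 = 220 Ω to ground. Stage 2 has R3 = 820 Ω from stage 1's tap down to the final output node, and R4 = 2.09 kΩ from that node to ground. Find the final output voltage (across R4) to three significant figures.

V_out ≈ 1.86 V

Stage 2 presents R3+R4 = 2910 Ω as a load on stage 1's tap.
Stage 1's lower leg becomes R2‖(R3+R4) = 204.5 Ω, so V_mid = 11.2 × 204.5/884.5 = 2.590 V.
Stage 2 is itself unloaded: V_out = V_mid × R4/(R3+R4) = 2.590 × 2090/2910 = 1.86 V.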